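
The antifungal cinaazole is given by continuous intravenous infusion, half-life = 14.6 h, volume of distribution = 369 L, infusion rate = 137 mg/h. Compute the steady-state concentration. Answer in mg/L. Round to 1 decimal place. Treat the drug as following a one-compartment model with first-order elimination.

7.8 mg/L

k = ln2 / t½ = 0.693147 / 14.6 = 0.04748 h⁻¹
CL = k × Vd = 0.04748 × 369 = 17.52 L/h
At steady state Css = R₀ / CL = 137 / 17.52 = 7.820 mg/L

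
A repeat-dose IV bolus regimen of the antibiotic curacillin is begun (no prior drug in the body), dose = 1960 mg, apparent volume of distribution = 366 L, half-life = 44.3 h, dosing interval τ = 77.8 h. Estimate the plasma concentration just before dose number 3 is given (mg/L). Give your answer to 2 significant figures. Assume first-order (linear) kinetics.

C₀ per dose = Dose / Vd = 1960 / 366 = 5.355 mg/L
k = ln2 / t½ = 0.693147 / 44.3 = 0.01565 h⁻¹
Fraction remaining after one interval: r = e^(−kτ) = e^(−0.01565 × 77.8) = 0.2959
Before dose 3, 2 doses have been given (aged 1τ, 2τ).
C_trough = C₀ × (r + r²) = 5.355 × (0.2959 + 0.08756) = 2.053 mg/L

2.1 mg/L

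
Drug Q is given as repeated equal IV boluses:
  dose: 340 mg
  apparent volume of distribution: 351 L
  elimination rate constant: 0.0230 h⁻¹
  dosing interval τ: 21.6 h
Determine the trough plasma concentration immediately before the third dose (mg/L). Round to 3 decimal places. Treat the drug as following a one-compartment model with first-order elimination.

C₀ per dose = Dose / Vd = 340 / 351 = 0.9687 mg/L
Fraction remaining after one interval: r = e^(−kτ) = e^(−0.02300 × 21.6) = 0.6085
Before dose 3, 2 doses have been given (aged 1τ, 2τ).
C_trough = C₀ × (r + r²) = 0.9687 × (0.6085 + 0.3703) = 0.9482 mg/L

0.948 mg/L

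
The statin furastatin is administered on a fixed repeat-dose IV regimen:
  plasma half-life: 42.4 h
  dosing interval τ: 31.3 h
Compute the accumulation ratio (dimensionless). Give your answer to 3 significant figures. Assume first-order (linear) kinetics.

2.50

k = ln2 / t½ = 0.693147 / 42.4 = 0.01635 h⁻¹
e^(−kτ) = e^(−0.01635 × 31.3) = 0.5994
Accumulation ratio R = 1 / (1 − e^(−kτ)) = 1 / (1 − 0.5994) = 2.496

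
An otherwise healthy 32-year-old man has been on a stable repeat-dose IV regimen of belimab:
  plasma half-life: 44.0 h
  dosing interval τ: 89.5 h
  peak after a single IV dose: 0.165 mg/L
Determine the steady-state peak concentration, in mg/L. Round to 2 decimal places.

k = ln2 / t½ = 0.693147 / 44.0 = 0.01575 h⁻¹
e^(−kτ) = e^(−0.01575 × 89.5) = 0.2442
Accumulation ratio R = 1 / (1 − e^(−kτ)) = 1 / (1 − 0.2442) = 1.323
Steady-state peak = C₀ × R = 0.165 × 1.323 = 0.2183 mg/L

0.22 mg/L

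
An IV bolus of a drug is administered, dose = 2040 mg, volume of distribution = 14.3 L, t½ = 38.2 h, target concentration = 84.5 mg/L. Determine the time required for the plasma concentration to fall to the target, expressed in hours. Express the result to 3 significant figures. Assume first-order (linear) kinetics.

28.9 h

C₀ = Dose / Vd = 2040 / 14.3 = 142.7 mg/L
k = ln2 / t½ = 0.693147 / 38.2 = 0.01815 h⁻¹
t = ln(C₀ / C) / k = ln(142.7 / 84.5) / 0.01815
  = ln(1.689) / 0.01815 = 0.5241 / 0.01815 = 28.88 h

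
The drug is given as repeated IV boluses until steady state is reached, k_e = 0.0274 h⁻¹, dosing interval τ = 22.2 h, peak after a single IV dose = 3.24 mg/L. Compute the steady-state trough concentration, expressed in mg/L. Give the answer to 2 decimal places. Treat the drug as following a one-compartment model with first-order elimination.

e^(−kτ) = e^(−0.02740 × 22.2) = 0.5443
Accumulation ratio R = 1 / (1 − e^(−kτ)) = 1 / (1 − 0.5443) = 2.194
Steady-state trough = C₀ × R × e^(−kτ) = 3.24 × 2.194 × 0.5443 = 3.869 mg/L

3.87 mg/L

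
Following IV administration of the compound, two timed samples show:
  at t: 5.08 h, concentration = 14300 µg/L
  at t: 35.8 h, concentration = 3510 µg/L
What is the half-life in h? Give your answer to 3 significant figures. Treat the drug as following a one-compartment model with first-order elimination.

15.2 h

k = ln(C₁/C₂) / (t₂ − t₁) = ln(14300/3510) / (35.8 − 5.08)
  = 1.405 / 30.72 = 0.04574 h⁻¹
t½ = ln2 / k = 0.693147 / 0.04574 = 15.15 h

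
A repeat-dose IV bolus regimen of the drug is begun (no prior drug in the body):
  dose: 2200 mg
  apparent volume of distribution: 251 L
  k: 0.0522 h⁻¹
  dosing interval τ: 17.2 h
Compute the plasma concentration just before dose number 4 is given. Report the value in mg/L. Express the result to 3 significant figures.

C₀ per dose = Dose / Vd = 2200 / 251 = 8.765 mg/L
Fraction remaining after one interval: r = e^(−kτ) = e^(−0.05220 × 17.2) = 0.4074
Before dose 4, 3 doses have been given (aged 1τ, 2τ, 3τ).
C_trough = C₀ × (r + r² + … + r^3) = C₀ × r(1−r^3)/(1−r)
        = 8.765 × 0.4074 × (1 − 0.06762) / (1 − 0.4074) = 5.618 mg/L

5.62 mg/L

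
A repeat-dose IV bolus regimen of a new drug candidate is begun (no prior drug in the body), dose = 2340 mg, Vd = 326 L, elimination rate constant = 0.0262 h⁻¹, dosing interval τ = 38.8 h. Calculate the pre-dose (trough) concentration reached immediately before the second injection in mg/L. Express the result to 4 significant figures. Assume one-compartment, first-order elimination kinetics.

2.597 mg/L

C₀ per dose = Dose / Vd = 2340 / 326 = 7.178 mg/L
Fraction remaining after one interval: r = e^(−kτ) = e^(−0.02620 × 38.8) = 0.3618
Before dose 2, 1 dose has been given (aged 1τ).
C_trough = C₀ × r = 7.178 × 0.3618 = 2.597 mg/L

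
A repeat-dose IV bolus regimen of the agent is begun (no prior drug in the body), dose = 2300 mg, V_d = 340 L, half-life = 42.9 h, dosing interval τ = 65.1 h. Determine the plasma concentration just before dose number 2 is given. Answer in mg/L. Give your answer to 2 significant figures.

2.4 mg/L

C₀ per dose = Dose / Vd = 2300 / 340 = 6.765 mg/L
k = ln2 / t½ = 0.693147 / 42.9 = 0.01616 h⁻¹
Fraction remaining after one interval: r = e^(−kτ) = e^(−0.01616 × 65.1) = 0.3492
Before dose 2, 1 dose has been given (aged 1τ).
C_trough = C₀ × r = 6.765 × 0.3492 = 2.362 mg/L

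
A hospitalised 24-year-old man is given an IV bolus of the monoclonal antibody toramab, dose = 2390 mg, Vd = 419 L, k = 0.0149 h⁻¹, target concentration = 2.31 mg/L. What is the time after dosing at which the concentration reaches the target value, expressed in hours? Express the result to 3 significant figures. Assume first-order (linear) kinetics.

C₀ = Dose / Vd = 2390 / 419 = 5.704 mg/L
t = ln(C₀ / C) / k = ln(5.704 / 2.31) / 0.01490
  = ln(2.469) / 0.01490 = 0.9038 / 0.01490 = 60.66 h

60.7 h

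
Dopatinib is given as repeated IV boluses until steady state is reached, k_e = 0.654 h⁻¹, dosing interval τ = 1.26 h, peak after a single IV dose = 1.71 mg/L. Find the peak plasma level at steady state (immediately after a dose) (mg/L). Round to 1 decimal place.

e^(−kτ) = e^(−0.6540 × 1.26) = 0.4387
Accumulation ratio R = 1 / (1 − e^(−kτ)) = 1 / (1 − 0.4387) = 1.782
Steady-state peak = C₀ × R = 1.71 × 1.782 = 3.047 mg/L

3.0 mg/L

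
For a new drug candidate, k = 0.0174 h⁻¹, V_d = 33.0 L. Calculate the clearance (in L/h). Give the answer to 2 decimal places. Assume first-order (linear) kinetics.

0.57 L/h

CL = k × Vd = 0.0174 × 33.0 = 0.5742 L/h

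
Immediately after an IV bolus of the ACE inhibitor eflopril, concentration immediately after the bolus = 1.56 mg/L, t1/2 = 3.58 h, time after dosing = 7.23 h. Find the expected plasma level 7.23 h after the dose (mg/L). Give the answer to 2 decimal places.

k = ln2 / t½ = 0.693147 / 3.58 = 0.1936 h⁻¹
C = C₀ · e^(−k·t) = 1.560 × e^(−0.1936 × 7.23)
  = 1.560 × 0.2467 = 0.3849 mg/L

0.38 mg/L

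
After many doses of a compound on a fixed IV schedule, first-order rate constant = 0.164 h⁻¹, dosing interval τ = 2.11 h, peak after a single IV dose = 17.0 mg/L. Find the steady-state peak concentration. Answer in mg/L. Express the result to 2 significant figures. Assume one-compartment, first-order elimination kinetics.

58 mg/L

e^(−kτ) = e^(−0.1640 × 2.11) = 0.7075
Accumulation ratio R = 1 / (1 − e^(−kτ)) = 1 / (1 − 0.7075) = 3.419
Steady-state peak = C₀ × R = 17.0 × 3.419 = 58.12 mg/L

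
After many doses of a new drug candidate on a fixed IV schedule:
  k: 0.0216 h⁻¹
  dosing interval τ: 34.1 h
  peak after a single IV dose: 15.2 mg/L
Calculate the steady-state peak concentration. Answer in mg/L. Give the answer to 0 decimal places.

e^(−kτ) = e^(−0.02160 × 34.1) = 0.4788
Accumulation ratio R = 1 / (1 − e^(−kτ)) = 1 / (1 − 0.4788) = 1.919
Steady-state peak = C₀ × R = 15.2 × 1.919 = 29.17 mg/L

29 mg/L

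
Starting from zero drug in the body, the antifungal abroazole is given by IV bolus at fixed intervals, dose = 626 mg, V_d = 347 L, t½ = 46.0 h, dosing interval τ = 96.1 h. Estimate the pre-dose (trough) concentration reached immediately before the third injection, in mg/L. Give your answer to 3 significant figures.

0.524 mg/L

C₀ per dose = Dose / Vd = 626 / 347 = 1.804 mg/L
k = ln2 / t½ = 0.693147 / 46.0 = 0.01507 h⁻¹
Fraction remaining after one interval: r = e^(−kτ) = e^(−0.01507 × 96.1) = 0.2350
Before dose 3, 2 doses have been given (aged 1τ, 2τ).
C_trough = C₀ × (r + r²) = 1.804 × (0.2350 + 0.05523) = 0.5236 mg/L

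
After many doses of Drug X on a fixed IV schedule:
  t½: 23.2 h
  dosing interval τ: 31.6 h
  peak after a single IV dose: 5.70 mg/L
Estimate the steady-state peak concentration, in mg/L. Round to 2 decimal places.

9.33 mg/L

k = ln2 / t½ = 0.693147 / 23.2 = 0.02988 h⁻¹
e^(−kτ) = e^(−0.02988 × 31.6) = 0.3890
Accumulation ratio R = 1 / (1 − e^(−kτ)) = 1 / (1 − 0.3890) = 1.637
Steady-state peak = C₀ × R = 5.70 × 1.637 = 9.331 mg/L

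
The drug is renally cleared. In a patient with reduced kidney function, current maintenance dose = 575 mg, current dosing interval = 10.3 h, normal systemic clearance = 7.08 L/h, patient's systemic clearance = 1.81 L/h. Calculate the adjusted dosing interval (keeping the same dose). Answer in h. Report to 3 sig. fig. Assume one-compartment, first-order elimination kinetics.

To keep the same average steady-state level, dosing rate must scale with clearance.
CL ratio = 1.81 / 7.08 = 0.2556
New interval (same dose) = 10.3 / 0.2556 = 40.30 h

40.3 h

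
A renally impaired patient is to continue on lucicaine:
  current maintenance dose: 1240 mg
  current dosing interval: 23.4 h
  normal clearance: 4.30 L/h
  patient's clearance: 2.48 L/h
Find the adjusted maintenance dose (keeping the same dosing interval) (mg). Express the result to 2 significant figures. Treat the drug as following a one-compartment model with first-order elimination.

720 mg

To keep the same average steady-state level, dosing rate must scale with clearance.
CL ratio = 2.48 / 4.30 = 0.5767
New dose (same interval) = 1240 × 0.5767 = 715.1 mg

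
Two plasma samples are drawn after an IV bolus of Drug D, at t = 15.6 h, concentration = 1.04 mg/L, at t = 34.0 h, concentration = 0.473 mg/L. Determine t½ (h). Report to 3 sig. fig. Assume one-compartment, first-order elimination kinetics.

k = ln(C₁/C₂) / (t₂ − t₁) = ln(1.04/0.473) / (34.0 − 15.6)
  = 0.7879 / 18.40 = 0.04282 h⁻¹
t½ = ln2 / k = 0.693147 / 0.04282 = 16.19 h

16.2 h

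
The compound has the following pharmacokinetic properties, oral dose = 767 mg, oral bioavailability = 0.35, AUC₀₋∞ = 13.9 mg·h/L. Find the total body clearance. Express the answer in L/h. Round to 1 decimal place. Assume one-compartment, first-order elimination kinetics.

19.3 L/h

CL = F·Dose / AUC = 0.35 × 767 / 13.9 = 19.31 L/h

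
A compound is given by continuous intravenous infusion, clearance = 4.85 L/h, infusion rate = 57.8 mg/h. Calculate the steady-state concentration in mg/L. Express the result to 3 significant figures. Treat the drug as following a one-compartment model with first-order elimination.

At steady state Css = R₀ / CL = 57.8 / 4.850 = 11.92 mg/L

11.9 mg/L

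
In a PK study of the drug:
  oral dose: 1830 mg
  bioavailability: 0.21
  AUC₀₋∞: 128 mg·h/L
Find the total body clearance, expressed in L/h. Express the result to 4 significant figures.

3.002 L/h

CL = F·Dose / AUC = 0.21 × 1830 / 128 = 3.002 L/h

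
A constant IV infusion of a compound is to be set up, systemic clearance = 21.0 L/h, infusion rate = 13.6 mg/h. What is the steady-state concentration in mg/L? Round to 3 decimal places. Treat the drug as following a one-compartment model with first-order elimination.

At steady state Css = R₀ / CL = 13.6 / 21.00 = 0.6476 mg/L

0.648 mg/L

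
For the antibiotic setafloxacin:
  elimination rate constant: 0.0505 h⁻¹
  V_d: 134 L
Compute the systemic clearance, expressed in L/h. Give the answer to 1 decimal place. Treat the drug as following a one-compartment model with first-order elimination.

CL = k × Vd = 0.0505 × 134 = 6.767 L/h

6.8 L/h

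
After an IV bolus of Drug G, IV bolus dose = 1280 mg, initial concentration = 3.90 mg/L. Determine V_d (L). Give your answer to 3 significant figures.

328 L

Vd = Dose / C₀ = 1280 / 3.90 = 328.2 L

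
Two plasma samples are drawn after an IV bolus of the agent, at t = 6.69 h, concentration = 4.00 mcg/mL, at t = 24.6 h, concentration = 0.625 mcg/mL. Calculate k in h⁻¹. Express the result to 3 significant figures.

k = ln(C₁/C₂) / (t₂ − t₁) = ln(4.00/0.625) / (24.6 − 6.69)
  = 1.856 / 17.91 = 0.1036 h⁻¹

0.104 h⁻¹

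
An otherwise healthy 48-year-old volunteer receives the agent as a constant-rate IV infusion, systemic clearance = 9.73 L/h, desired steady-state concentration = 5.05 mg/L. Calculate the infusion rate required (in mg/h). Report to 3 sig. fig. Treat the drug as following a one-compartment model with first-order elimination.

49.1 mg/h

At steady state, infusion rate R₀ = Css × CL = 5.05 × 9.730 = 49.14 mg/h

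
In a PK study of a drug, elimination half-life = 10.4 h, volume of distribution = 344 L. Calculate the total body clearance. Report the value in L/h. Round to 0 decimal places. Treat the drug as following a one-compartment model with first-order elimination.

23 L/h

k = ln2 / t½ = 0.693147 / 10.4 = 0.06665 h⁻¹
CL = k × Vd = 0.06665 × 344 = 22.93 L/h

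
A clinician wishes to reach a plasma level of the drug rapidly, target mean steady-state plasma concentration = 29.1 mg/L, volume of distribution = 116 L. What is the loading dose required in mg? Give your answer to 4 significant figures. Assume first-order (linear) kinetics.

3376 mg

LD = Css × Vd = 29.1 × 116 = 3376 mg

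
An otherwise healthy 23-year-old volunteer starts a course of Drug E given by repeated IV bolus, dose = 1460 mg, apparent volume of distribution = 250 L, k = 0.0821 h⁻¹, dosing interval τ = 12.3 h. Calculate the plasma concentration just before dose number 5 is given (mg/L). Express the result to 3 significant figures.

3.29 mg/L

C₀ per dose = Dose / Vd = 1460 / 250 = 5.840 mg/L
Fraction remaining after one interval: r = e^(−kτ) = e^(−0.08210 × 12.3) = 0.3643
Before dose 5, 4 doses have been given (aged 1τ, 2τ, 3τ, 4τ).
C_trough = C₀ × (r + r² + … + r^4) = C₀ × r(1−r^4)/(1−r)
        = 5.840 × 0.3643 × (1 − 0.01761) / (1 − 0.3643) = 3.288 mg/L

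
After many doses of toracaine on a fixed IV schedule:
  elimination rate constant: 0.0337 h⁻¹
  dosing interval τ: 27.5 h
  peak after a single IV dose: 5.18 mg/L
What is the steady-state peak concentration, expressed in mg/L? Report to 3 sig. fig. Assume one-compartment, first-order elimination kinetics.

8.57 mg/L

e^(−kτ) = e^(−0.03370 × 27.5) = 0.3958
Accumulation ratio R = 1 / (1 − e^(−kτ)) = 1 / (1 − 0.3958) = 1.655
Steady-state peak = C₀ × R = 5.18 × 1.655 = 8.573 mg/L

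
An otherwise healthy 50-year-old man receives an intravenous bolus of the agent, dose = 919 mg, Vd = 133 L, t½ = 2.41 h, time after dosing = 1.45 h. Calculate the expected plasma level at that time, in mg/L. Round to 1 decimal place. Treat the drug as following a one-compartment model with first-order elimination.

4.6 mg/L

C₀ = Dose / Vd = 919.0 / 133 = 6.910 mg/L
k = ln2 / t½ = 0.693147 / 2.41 = 0.2876 h⁻¹
C = C₀ · e^(−k·t) = 6.910 × e^(−0.2876 × 1.45)
  = 6.910 × 0.6590 = 4.554 mg/L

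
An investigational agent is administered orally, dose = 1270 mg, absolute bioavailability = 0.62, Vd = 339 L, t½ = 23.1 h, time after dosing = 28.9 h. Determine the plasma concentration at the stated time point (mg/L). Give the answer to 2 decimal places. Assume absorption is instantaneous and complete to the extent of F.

0.98 mg/L

Amount reaching circulation = F × Dose = 0.62 × 1270 = 787.4 mg
C₀ = F·Dose / Vd = 787.4 / 339 = 2.323 mg/L
k = ln2 / t½ = 0.693147 / 23.1 = 0.03001 h⁻¹
C = C₀ · e^(−k·t) = 2.323 × e^(−0.03001 × 28.9)
  = 2.323 × 0.4201 = 0.9759 mg/L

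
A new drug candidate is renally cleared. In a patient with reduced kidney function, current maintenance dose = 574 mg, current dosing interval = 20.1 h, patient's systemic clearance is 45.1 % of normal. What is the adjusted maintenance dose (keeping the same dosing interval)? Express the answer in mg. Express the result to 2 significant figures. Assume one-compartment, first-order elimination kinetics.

To keep the same average steady-state level, dosing rate must scale with clearance.
CL ratio = 45.1 / 100 = 0.4510
New dose (same interval) = 574 × 0.4510 = 258.9 mg

260 mg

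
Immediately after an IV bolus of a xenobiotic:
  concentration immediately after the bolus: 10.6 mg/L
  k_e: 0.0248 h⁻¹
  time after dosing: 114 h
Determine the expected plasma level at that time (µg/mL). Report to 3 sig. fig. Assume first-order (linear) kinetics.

C = C₀ · e^(−k·t) = 10.60 × e^(−0.02480 × 114)
  = 10.60 × 0.05918 = 0.6273 mg/L
(0.6273 mg/L = 0.6273 µg/mL)

0.627 µg/mL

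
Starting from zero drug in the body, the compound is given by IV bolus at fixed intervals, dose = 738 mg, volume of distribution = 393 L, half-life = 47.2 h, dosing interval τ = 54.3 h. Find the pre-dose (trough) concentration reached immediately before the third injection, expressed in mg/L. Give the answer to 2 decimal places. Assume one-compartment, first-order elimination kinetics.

1.23 mg/L

C₀ per dose = Dose / Vd = 738 / 393 = 1.878 mg/L
k = ln2 / t½ = 0.693147 / 47.2 = 0.01469 h⁻¹
Fraction remaining after one interval: r = e^(−kτ) = e^(−0.01469 × 54.3) = 0.4504
Before dose 3, 2 doses have been given (aged 1τ, 2τ).
C_trough = C₀ × (r + r²) = 1.878 × (0.4504 + 0.2029) = 1.227 mg/L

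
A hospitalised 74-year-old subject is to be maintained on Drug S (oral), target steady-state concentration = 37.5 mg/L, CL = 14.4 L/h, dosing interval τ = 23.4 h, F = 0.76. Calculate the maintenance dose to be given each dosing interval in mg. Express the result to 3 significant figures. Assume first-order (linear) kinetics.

At steady state, F × (Dose/τ) = Css × CL.
Dose = Css × CL × τ / F = 37.5 × 14.40 × 23.4 / 0.76 = 16630 mg

16600 mg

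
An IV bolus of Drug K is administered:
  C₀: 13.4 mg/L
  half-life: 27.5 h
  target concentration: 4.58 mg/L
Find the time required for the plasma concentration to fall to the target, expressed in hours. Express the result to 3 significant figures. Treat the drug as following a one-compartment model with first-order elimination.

42.6 h

k = ln2 / t½ = 0.693147 / 27.5 = 0.02521 h⁻¹
t = ln(C₀ / C) / k = ln(13.40 / 4.58) / 0.02521
  = ln(2.926) / 0.02521 = 1.074 / 0.02521 = 42.60 h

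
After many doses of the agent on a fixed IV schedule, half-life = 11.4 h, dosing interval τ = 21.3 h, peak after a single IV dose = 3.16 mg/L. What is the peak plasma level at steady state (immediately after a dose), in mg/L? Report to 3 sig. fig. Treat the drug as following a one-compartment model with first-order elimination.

k = ln2 / t½ = 0.693147 / 11.4 = 0.06080 h⁻¹
e^(−kτ) = e^(−0.06080 × 21.3) = 0.2739
Accumulation ratio R = 1 / (1 − e^(−kτ)) = 1 / (1 − 0.2739) = 1.377
Steady-state peak = C₀ × R = 3.16 × 1.377 = 4.351 mg/L

4.35 mg/L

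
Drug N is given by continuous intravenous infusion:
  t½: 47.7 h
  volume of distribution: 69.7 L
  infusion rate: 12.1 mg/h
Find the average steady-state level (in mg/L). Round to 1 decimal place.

k = ln2 / t½ = 0.693147 / 47.7 = 0.01453 h⁻¹
CL = k × Vd = 0.01453 × 69.7 = 1.013 L/h
At steady state Css = R₀ / CL = 12.1 / 1.013 = 11.94 mg/L

11.9 mg/L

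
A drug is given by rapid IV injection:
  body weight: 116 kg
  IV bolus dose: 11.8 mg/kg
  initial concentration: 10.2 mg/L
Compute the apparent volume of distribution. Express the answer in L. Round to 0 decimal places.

134 L

Dose = 11.8 × 116 = 1369 mg
Vd = Dose / C₀ = 1369 / 10.2 = 134.2 L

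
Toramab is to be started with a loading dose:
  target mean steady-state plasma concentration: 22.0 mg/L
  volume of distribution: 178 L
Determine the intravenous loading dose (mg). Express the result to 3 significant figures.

LD = Css × Vd = 22.0 × 178 = 3916 mg

3920 mg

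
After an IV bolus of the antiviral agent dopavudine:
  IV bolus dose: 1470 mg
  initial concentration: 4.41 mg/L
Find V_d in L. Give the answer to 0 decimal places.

Vd = Dose / C₀ = 1470 / 4.41 = 333.3 L

333 L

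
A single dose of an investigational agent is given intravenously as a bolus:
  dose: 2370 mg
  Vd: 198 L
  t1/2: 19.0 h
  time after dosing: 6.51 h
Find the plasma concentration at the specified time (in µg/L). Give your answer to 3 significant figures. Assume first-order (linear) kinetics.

9440 µg/L

C₀ = Dose / Vd = 2370 / 198 = 11.97 mg/L
k = ln2 / t½ = 0.693147 / 19.0 = 0.03648 h⁻¹
C = C₀ · e^(−k·t) = 11.97 × e^(−0.03648 × 6.51)
  = 11.97 × 0.7886 = 9.440 mg/L
Convert: 9.440 mg/L × 1000 = 9440 µg/L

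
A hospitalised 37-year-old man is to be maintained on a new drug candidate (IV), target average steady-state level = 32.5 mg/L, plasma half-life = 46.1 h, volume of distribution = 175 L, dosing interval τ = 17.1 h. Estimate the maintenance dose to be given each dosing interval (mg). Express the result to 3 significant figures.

1460 mg

k = ln2 / t½ = 0.693147 / 46.1 = 0.01504 h⁻¹
CL = k × Vd = 0.01504 × 175 = 2.632 L/h
At steady state, Dose/τ = Css × CL.
Dose = Css × CL × τ = 32.5 × 2.632 × 17.1 = 1463 mg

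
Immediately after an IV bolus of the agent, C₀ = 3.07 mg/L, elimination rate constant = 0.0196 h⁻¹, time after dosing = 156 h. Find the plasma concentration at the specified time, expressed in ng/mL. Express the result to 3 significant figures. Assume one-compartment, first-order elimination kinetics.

C = C₀ · e^(−k·t) = 3.070 × e^(−0.01960 × 156)
  = 3.070 × 0.04700 = 0.1443 mg/L
Convert: 0.1443 mg/L × 1000 = 144.3 ng/mL

144 ng/mL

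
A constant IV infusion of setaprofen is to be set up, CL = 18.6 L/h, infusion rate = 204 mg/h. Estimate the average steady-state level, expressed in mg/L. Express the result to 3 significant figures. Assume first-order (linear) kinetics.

At steady state Css = R₀ / CL = 204 / 18.60 = 10.97 mg/L

11.0 mg/L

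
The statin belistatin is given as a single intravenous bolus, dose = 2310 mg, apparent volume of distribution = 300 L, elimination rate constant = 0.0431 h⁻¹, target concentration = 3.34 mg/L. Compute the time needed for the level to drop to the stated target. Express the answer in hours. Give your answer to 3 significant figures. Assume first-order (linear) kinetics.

C₀ = Dose / Vd = 2310 / 300 = 7.700 mg/L
t = ln(C₀ / C) / k = ln(7.700 / 3.34) / 0.04310
  = ln(2.305) / 0.04310 = 0.8351 / 0.04310 = 19.38 h

19.4 h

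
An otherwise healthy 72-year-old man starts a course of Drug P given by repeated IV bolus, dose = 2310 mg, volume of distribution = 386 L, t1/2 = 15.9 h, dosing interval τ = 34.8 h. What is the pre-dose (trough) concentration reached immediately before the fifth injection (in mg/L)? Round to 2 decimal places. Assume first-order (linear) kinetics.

1.68 mg/L

C₀ per dose = Dose / Vd = 2310 / 386 = 5.984 mg/L
k = ln2 / t½ = 0.693147 / 15.9 = 0.04359 h⁻¹
Fraction remaining after one interval: r = e^(−kτ) = e^(−0.04359 × 34.8) = 0.2194
Before dose 5, 4 doses have been given (aged 1τ, 2τ, 3τ, 4τ).
C_trough = C₀ × (r + r² + … + r^4) = C₀ × r(1−r^4)/(1−r)
        = 5.984 × 0.2194 × (1 − 0.002317) / (1 − 0.2194) = 1.678 mg/L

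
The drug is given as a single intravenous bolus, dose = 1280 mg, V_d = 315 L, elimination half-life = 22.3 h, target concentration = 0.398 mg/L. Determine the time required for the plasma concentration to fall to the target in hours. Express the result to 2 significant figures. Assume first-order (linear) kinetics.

75 h

C₀ = Dose / Vd = 1280 / 315 = 4.063 mg/L
k = ln2 / t½ = 0.693147 / 22.3 = 0.03108 h⁻¹
t = ln(C₀ / C) / k = ln(4.063 / 0.398) / 0.03108
  = ln(10.21) / 0.03108 = 2.323 / 0.03108 = 74.74 h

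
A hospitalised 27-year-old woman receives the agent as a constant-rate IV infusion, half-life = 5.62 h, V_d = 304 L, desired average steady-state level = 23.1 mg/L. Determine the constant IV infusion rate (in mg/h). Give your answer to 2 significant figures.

870 mg/h

k = ln2 / t½ = 0.693147 / 5.62 = 0.1233 h⁻¹
CL = k × Vd = 0.1233 × 304 = 37.48 L/h
At steady state, infusion rate R₀ = Css × CL = 23.1 × 37.48 = 865.8 mg/h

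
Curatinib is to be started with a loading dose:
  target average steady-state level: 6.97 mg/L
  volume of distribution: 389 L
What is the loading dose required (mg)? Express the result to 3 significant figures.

LD = Css × Vd = 6.97 × 389 = 2711 mg

2710 mg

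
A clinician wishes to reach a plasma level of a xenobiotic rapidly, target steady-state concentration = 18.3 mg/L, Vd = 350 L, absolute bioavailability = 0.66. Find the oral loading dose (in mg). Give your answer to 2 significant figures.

LD = Css × Vd / F = 18.3 × 350 / 0.66 = 9705 mg

9700 mg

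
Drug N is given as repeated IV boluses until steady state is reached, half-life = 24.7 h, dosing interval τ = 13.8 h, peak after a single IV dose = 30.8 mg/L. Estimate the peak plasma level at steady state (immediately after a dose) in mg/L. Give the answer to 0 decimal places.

96 mg/L

k = ln2 / t½ = 0.693147 / 24.7 = 0.02806 h⁻¹
e^(−kτ) = e^(−0.02806 × 13.8) = 0.6789
Accumulation ratio R = 1 / (1 − e^(−kτ)) = 1 / (1 − 0.6789) = 3.114
Steady-state peak = C₀ × R = 30.8 × 3.114 = 95.91 mg/L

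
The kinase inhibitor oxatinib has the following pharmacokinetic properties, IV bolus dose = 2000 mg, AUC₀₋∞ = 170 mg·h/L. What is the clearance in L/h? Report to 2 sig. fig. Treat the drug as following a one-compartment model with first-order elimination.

CL = Dose / AUC = 2000 / 170 = 11.76 L/h

12 L/h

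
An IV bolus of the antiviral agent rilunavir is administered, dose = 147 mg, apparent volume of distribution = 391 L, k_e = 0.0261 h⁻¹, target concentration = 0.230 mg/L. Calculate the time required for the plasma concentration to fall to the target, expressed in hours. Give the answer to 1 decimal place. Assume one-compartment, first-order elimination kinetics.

18.8 h

C₀ = Dose / Vd = 147.0 / 391 = 0.3760 mg/L
t = ln(C₀ / C) / k = ln(0.3760 / 0.230) / 0.02610
  = ln(1.635) / 0.02610 = 0.4916 / 0.02610 = 18.84 h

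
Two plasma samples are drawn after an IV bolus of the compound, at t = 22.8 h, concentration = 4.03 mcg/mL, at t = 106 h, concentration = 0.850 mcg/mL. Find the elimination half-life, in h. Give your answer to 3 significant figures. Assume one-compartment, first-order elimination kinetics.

k = ln(C₁/C₂) / (t₂ − t₁) = ln(4.03/0.850) / (106 − 22.8)
  = 1.556 / 83.20 = 0.01870 h⁻¹
t½ = ln2 / k = 0.693147 / 0.01870 = 37.07 h

37.1 h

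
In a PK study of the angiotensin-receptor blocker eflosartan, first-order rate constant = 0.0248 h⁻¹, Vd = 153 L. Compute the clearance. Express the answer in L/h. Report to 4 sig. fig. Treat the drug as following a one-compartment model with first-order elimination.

CL = k × Vd = 0.0248 × 153 = 3.794 L/h

3.794 L/h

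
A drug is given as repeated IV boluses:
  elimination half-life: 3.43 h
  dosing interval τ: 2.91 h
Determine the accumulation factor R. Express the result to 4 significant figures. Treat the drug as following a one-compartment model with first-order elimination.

k = ln2 / t½ = 0.693147 / 3.43 = 0.2021 h⁻¹
e^(−kτ) = e^(−0.2021 × 2.91) = 0.5554
Accumulation ratio R = 1 / (1 − e^(−kτ)) = 1 / (1 − 0.5554) = 2.249

2.249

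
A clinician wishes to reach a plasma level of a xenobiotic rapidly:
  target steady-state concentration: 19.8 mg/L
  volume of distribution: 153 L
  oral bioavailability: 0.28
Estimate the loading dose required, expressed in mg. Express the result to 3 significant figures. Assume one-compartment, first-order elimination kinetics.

LD = Css × Vd / F = 19.8 × 153 / 0.28 = 10820 mg

10800 mg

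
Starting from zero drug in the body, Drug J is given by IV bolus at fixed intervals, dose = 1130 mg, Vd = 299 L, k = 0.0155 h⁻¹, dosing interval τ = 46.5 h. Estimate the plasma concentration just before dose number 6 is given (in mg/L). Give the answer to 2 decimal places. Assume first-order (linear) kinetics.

C₀ per dose = Dose / Vd = 1130 / 299 = 3.779 mg/L
Fraction remaining after one interval: r = e^(−kτ) = e^(−0.01550 × 46.5) = 0.4864
Before dose 6, 5 doses have been given (aged 1τ, 2τ, 3τ, 4τ, 5τ).
C_trough = C₀ × (r + r² + … + r^5) = C₀ × r(1−r^5)/(1−r)
        = 3.779 × 0.4864 × (1 − 0.02722) / (1 − 0.4864) = 3.481 mg/L

3.48 mg/L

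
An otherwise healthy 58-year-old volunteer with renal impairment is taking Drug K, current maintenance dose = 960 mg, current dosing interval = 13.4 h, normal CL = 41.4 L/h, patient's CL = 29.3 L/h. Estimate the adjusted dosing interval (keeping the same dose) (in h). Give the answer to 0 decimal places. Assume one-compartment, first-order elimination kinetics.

To keep the same average steady-state level, dosing rate must scale with clearance.
CL ratio = 29.3 / 41.4 = 0.7077
New interval (same dose) = 13.4 / 0.7077 = 18.93 h

19 h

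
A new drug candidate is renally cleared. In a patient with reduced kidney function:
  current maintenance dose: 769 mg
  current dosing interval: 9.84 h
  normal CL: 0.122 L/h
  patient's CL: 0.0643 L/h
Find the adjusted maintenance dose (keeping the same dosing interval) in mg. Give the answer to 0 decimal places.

To keep the same average steady-state level, dosing rate must scale with clearance.
CL ratio = 0.0643 / 0.122 = 0.5270
New dose (same interval) = 769 × 0.5270 = 405.3 mg

405 mg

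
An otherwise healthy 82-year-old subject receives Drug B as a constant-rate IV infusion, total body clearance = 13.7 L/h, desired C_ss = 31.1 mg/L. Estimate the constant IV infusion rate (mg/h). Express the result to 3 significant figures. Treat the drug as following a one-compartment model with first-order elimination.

426 mg/h

At steady state, infusion rate R₀ = Css × CL = 31.1 × 13.70 = 426.1 mg/h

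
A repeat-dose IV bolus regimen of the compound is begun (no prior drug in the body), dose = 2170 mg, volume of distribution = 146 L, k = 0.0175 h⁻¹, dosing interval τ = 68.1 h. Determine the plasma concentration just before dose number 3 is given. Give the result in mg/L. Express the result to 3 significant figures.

C₀ per dose = Dose / Vd = 2170 / 146 = 14.86 mg/L
Fraction remaining after one interval: r = e^(−kτ) = e^(−0.01750 × 68.1) = 0.3037
Before dose 3, 2 doses have been given (aged 1τ, 2τ).
C_trough = C₀ × (r + r²) = 14.86 × (0.3037 + 0.09223) = 5.884 mg/L

5.88 mg/L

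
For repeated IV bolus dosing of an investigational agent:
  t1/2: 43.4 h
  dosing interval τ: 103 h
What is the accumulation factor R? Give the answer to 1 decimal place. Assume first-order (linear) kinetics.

1.2

k = ln2 / t½ = 0.693147 / 43.4 = 0.01597 h⁻¹
e^(−kτ) = e^(−0.01597 × 103) = 0.1930
Accumulation ratio R = 1 / (1 − e^(−kτ)) = 1 / (1 − 0.1930) = 1.239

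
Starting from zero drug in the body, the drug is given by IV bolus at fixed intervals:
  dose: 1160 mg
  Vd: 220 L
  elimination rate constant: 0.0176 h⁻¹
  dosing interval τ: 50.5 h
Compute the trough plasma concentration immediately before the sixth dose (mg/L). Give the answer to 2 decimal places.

3.64 mg/L

C₀ per dose = Dose / Vd = 1160 / 220 = 5.273 mg/L
Fraction remaining after one interval: r = e^(−kτ) = e^(−0.01760 × 50.5) = 0.4111
Before dose 6, 5 doses have been given (aged 1τ, 2τ, 3τ, 4τ, 5τ).
C_trough = C₀ × (r + r² + … + r^5) = C₀ × r(1−r^5)/(1−r)
        = 5.273 × 0.4111 × (1 − 0.01174) / (1 − 0.4111) = 3.638 mg/L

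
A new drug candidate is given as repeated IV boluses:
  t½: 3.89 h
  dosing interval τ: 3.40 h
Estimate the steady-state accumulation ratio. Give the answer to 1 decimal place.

2.2

k = ln2 / t½ = 0.693147 / 3.89 = 0.1782 h⁻¹
e^(−kτ) = e^(−0.1782 × 3.40) = 0.5456
Accumulation ratio R = 1 / (1 − e^(−kτ)) = 1 / (1 − 0.5456) = 2.201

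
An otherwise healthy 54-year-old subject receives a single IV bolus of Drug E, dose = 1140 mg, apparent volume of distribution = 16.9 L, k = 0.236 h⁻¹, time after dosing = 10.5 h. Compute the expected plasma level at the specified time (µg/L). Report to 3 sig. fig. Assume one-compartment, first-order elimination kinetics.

5660 µg/L

C₀ = Dose / Vd = 1140 / 16.9 = 67.46 mg/L
C = C₀ · e^(−k·t) = 67.46 × e^(−0.2360 × 10.5)
  = 67.46 × 0.08391 = 5.661 mg/L
Convert: 5.661 mg/L × 1000 = 5661 µg/L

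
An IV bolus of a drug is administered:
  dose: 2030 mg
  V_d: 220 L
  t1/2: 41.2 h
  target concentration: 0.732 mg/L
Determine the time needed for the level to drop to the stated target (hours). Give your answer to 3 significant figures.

151 h

C₀ = Dose / Vd = 2030 / 220 = 9.227 mg/L
k = ln2 / t½ = 0.693147 / 41.2 = 0.01682 h⁻¹
t = ln(C₀ / C) / k = ln(9.227 / 0.732) / 0.01682
  = ln(12.61) / 0.01682 = 2.534 / 0.01682 = 150.7 h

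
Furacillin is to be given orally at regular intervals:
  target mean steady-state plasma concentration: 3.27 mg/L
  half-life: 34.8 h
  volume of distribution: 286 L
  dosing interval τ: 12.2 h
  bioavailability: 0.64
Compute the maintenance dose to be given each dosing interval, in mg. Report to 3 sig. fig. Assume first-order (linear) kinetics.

355 mg

k = ln2 / t½ = 0.693147 / 34.8 = 0.01992 h⁻¹
CL = k × Vd = 0.01992 × 286 = 5.697 L/h
At steady state, F × (Dose/τ) = Css × CL.
Dose = Css × CL × τ / F = 3.27 × 5.697 × 12.2 / 0.64 = 355.1 mg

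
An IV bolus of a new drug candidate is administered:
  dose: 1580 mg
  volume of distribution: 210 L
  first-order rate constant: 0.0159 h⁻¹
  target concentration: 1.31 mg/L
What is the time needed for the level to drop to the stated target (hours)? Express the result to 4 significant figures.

C₀ = Dose / Vd = 1580 / 210 = 7.524 mg/L
t = ln(C₀ / C) / k = ln(7.524 / 1.31) / 0.01590
  = ln(5.744) / 0.01590 = 1.748 / 0.01590 = 109.9 h

109.9 h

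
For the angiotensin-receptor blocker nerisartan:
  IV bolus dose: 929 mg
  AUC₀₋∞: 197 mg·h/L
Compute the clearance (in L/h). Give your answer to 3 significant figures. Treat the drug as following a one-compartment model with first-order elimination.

4.72 L/h

CL = Dose / AUC = 929 / 197 = 4.716 L/h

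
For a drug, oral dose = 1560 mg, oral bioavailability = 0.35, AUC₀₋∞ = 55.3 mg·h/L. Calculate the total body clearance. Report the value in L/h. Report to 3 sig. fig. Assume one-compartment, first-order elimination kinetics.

9.87 L/h

CL = F·Dose / AUC = 0.35 × 1560 / 55.3 = 9.873 L/h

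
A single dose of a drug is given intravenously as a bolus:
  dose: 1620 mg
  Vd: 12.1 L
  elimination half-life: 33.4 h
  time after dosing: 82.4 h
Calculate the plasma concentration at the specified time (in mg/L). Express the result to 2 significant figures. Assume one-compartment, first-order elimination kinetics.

C₀ = Dose / Vd = 1620 / 12.1 = 133.9 mg/L
k = ln2 / t½ = 0.693147 / 33.4 = 0.02075 h⁻¹
C = C₀ · e^(−k·t) = 133.9 × e^(−0.02075 × 82.4)
  = 133.9 × 0.1809 = 24.22 mg/L

24 mg/L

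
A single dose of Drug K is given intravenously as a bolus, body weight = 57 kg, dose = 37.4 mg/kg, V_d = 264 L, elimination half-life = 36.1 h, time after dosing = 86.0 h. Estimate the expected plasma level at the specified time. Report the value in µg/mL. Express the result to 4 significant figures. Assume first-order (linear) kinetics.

Total dose = 37.4 × 57 = 2132 mg
C₀ = Dose / Vd = 2132 / 264 = 8.076 mg/L
k = ln2 / t½ = 0.693147 / 36.1 = 0.01920 h⁻¹
C = C₀ · e^(−k·t) = 8.076 × e^(−0.01920 × 86.0)
  = 8.076 × 0.1918 = 1.549 mg/L
(1.549 mg/L = 1.549 µg/mL)

1.549 µg/mL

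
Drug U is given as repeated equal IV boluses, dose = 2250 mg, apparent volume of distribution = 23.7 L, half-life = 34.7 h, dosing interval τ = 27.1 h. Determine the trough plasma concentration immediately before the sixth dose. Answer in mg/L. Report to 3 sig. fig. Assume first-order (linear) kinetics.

123 mg/L

C₀ per dose = Dose / Vd = 2250 / 23.7 = 94.94 mg/L
k = ln2 / t½ = 0.693147 / 34.7 = 0.01998 h⁻¹
Fraction remaining after one interval: r = e^(−kτ) = e^(−0.01998 × 27.1) = 0.5819
Before dose 6, 5 doses have been given (aged 1τ, 2τ, 3τ, 4τ, 5τ).
C_trough = C₀ × (r + r² + … + r^5) = C₀ × r(1−r^5)/(1−r)
        = 94.94 × 0.5819 × (1 − 0.06672) / (1 − 0.5819) = 123.3 mg/L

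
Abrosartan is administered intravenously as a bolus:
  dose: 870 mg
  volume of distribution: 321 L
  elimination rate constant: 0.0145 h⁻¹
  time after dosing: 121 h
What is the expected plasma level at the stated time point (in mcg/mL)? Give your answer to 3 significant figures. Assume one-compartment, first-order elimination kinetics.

C₀ = Dose / Vd = 870.0 / 321 = 2.710 mg/L
C = C₀ · e^(−k·t) = 2.710 × e^(−0.01450 × 121)
  = 2.710 × 0.1730 = 0.4688 mg/L
(0.4688 mg/L = 0.4688 mcg/mL)

0.469 mcg/mL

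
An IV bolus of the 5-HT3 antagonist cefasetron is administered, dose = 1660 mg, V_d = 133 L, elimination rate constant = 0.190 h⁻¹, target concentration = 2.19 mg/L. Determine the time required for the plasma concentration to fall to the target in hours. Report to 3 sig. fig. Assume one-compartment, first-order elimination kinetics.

C₀ = Dose / Vd = 1660 / 133 = 12.48 mg/L
t = ln(C₀ / C) / k = ln(12.48 / 2.19) / 0.1900
  = ln(5.699) / 0.1900 = 1.740 / 0.1900 = 9.158 h

9.16 h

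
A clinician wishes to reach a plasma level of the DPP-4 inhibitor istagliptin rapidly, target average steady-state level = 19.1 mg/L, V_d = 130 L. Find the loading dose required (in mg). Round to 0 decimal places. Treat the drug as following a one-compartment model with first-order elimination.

2483 mg

LD = Css × Vd = 19.1 × 130 = 2483 mg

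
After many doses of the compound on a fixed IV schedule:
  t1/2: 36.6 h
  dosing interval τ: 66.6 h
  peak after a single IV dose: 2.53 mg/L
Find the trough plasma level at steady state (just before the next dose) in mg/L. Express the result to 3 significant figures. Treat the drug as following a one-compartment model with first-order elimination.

1.00 mg/L

k = ln2 / t½ = 0.693147 / 36.6 = 0.01894 h⁻¹
e^(−kτ) = e^(−0.01894 × 66.6) = 0.2833
Accumulation ratio R = 1 / (1 − e^(−kτ)) = 1 / (1 − 0.2833) = 1.395
Steady-state trough = C₀ × R × e^(−kτ) = 2.53 × 1.395 × 0.2833 = 0.9999 mg/L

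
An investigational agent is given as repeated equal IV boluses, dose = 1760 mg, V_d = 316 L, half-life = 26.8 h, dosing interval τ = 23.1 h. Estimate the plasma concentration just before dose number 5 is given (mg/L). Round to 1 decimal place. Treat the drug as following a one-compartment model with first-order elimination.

6.2 mg/L

C₀ per dose = Dose / Vd = 1760 / 316 = 5.570 mg/L
k = ln2 / t½ = 0.693147 / 26.8 = 0.02586 h⁻¹
Fraction remaining after one interval: r = e^(−kτ) = e^(−0.02586 × 23.1) = 0.5503
Before dose 5, 4 doses have been given (aged 1τ, 2τ, 3τ, 4τ).
C_trough = C₀ × (r + r² + … + r^4) = C₀ × r(1−r^4)/(1−r)
        = 5.570 × 0.5503 × (1 − 0.09171) / (1 − 0.5503) = 6.191 mg/L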